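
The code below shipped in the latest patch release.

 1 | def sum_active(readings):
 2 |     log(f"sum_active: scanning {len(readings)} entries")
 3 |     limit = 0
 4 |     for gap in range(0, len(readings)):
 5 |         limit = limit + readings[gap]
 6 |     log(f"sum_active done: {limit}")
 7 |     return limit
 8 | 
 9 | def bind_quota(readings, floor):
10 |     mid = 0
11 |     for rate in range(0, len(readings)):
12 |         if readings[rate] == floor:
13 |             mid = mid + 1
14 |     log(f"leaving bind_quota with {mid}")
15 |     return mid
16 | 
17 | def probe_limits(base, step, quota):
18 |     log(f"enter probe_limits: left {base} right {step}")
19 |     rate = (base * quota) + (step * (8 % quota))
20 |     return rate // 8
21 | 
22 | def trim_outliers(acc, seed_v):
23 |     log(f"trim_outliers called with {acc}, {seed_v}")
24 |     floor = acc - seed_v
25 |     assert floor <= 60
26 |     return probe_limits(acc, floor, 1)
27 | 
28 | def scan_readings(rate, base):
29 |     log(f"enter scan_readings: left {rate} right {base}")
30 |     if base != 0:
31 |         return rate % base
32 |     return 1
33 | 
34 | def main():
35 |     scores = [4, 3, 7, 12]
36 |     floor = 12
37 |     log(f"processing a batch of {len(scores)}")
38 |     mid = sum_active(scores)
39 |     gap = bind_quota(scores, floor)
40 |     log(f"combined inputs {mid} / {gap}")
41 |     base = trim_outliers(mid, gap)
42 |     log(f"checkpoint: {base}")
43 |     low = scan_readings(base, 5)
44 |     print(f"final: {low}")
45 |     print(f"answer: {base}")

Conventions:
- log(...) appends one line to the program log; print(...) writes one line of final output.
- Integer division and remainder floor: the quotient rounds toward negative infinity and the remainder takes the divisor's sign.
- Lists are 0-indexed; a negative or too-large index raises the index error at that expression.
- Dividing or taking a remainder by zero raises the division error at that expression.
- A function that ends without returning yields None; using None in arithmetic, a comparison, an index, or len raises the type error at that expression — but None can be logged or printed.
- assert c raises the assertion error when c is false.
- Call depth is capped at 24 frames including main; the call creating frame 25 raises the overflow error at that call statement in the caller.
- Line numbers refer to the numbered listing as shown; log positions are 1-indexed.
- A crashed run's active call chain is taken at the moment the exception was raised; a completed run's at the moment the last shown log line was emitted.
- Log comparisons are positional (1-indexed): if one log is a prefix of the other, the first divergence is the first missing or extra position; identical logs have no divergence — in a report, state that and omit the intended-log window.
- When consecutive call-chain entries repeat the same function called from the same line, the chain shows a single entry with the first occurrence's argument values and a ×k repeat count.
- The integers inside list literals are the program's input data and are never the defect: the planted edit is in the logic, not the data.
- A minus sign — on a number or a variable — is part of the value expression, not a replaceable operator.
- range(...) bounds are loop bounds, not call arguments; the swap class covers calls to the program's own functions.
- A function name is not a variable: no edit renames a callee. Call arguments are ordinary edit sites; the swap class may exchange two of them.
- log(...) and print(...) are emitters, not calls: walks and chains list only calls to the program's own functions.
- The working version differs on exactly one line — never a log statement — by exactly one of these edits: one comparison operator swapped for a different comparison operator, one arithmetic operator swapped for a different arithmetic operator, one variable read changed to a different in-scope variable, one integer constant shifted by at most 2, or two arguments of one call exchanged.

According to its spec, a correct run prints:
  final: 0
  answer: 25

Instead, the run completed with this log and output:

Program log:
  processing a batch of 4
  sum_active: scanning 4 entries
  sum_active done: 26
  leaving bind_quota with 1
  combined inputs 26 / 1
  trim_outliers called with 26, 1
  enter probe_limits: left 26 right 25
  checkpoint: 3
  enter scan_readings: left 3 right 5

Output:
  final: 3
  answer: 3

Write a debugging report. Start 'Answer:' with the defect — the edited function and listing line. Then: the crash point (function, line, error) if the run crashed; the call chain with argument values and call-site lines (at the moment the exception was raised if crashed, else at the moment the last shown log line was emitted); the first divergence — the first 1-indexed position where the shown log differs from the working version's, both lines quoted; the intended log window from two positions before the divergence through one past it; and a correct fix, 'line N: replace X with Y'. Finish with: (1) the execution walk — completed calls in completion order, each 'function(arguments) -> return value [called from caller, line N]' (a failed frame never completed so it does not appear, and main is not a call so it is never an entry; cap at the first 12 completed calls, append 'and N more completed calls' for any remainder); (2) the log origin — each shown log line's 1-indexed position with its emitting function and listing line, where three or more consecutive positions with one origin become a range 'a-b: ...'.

Answer: the defect is in probe_limits at line 19.
Core observation: Everything matches until log position 8, which reads 'checkpoint: 3' in place of 'checkpoint: 25'.
Call chain: main -> scan_readings(3, 5) (called at line 43).
First divergence: position 8 — the shown line 'checkpoint: 3' should read 'checkpoint: 25'.
Intended log window:
  6: trim_outliers called with 26, 1
  7: enter probe_limits: left 26 right 25
  8: checkpoint: 25
  9: enter scan_readings: left 25 right 5
Execution walk:
  sum_active([4, 3, 7, 12]) -> 26  [called from main, line 38]
  bind_quota([4, 3, 7, 12], 12) -> 1  [called from main, line 39]
  probe_limits(26, 25, 1) -> 3  [called from trim_outliers, line 26]
  trim_outliers(26, 1) -> 3  [called from main, line 41]
  scan_readings(3, 5) -> 3  [called from main, line 43]
Log origin:
  1 — main, line 37
  2 — sum_active, line 2
  3 — sum_active, line 6
  4 — bind_quota, line 14
  5 — main, line 40
  6 — trim_outliers, line 23
  7 — probe_limits, line 18
  8 — main, line 42
  9 — scan_readings, line 29
A correct fix: line 19: replace `%` with `-`.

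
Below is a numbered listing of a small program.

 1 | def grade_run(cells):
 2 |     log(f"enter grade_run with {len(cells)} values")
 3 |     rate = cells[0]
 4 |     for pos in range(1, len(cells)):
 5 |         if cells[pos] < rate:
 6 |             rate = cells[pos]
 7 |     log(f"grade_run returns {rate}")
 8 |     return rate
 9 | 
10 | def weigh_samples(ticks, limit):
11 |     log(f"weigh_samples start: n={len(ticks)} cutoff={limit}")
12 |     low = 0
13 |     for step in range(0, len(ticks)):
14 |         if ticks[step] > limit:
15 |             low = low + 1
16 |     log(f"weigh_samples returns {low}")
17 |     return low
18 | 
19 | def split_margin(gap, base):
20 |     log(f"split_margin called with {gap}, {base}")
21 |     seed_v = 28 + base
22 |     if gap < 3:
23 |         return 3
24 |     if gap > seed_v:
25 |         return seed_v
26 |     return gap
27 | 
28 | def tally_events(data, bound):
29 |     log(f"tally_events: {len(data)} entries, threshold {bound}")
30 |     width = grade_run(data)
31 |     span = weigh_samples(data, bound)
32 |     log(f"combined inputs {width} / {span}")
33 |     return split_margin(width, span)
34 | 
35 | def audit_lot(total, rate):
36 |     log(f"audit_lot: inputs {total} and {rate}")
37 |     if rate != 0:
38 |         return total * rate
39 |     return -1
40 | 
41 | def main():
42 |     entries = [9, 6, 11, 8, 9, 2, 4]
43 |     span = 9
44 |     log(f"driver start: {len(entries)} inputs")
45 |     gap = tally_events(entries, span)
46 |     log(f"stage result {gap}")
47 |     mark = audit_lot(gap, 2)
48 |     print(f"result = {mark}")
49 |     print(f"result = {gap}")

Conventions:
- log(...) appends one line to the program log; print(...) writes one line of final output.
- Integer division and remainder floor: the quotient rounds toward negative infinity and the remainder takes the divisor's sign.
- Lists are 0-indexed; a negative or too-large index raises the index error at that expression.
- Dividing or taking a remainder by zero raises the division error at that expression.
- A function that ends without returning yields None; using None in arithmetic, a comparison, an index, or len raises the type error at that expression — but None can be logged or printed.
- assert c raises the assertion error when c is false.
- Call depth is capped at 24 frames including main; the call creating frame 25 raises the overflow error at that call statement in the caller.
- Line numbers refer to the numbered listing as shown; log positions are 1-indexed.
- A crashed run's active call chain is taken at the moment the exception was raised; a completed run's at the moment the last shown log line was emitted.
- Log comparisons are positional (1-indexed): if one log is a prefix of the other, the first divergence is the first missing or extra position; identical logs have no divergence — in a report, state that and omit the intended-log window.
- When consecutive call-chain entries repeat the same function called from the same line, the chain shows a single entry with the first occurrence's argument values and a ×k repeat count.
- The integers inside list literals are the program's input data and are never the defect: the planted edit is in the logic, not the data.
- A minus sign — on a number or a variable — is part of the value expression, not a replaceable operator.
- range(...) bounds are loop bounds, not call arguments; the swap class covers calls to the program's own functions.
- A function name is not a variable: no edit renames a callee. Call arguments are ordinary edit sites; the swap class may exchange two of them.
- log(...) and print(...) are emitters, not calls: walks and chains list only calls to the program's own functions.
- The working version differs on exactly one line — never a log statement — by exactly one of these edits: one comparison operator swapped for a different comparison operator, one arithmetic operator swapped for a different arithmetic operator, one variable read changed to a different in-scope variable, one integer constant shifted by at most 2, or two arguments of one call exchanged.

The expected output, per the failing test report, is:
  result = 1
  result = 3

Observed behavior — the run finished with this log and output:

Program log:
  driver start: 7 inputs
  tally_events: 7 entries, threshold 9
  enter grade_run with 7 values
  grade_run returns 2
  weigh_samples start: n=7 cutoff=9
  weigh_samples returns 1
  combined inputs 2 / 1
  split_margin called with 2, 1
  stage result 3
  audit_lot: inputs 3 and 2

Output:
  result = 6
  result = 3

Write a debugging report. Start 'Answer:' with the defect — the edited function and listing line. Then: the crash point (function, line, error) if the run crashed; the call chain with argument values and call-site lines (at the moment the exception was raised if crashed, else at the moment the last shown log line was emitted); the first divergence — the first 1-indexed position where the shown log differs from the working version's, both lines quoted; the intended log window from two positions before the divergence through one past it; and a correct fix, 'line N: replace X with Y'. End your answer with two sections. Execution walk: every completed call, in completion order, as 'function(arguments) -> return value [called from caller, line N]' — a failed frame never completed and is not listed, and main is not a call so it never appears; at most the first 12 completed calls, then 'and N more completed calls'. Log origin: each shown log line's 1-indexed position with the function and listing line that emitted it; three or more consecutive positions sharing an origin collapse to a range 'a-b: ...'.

Answer: the defect is in audit_lot at line 38.
Core observation: The two runs log identically and part ways only at the printed values.
Call chain: main -> audit_lot(3, 2) (called at line 47).
First divergence: none (the log streams are identical).
Execution walk:
  grade_run([9, 6, 11, 8, 9, 2, 4]) -> 2  [called from tally_events, line 30]
  weigh_samples([9, 6, 11, 8, 9, 2, 4], 9) -> 1  [called from tally_events, line 31]
  split_margin(2, 1) -> 3  [called from tally_events, line 33]
  tally_events([9, 6, 11, 8, 9, 2, 4], 9) -> 3  [called from main, line 45]
  audit_lot(3, 2) -> 6  [called from main, line 47]
Log origins:
  1: emitted by main (line 44)
  2: emitted by tally_events (line 29)
  3: emitted by grade_run (line 2)
  4: emitted by grade_run (line 7)
  5: emitted by weigh_samples (line 11)
  6: emitted by weigh_samples (line 16)
  7: emitted by tally_events (line 32)
  8: emitted by split_margin (line 20)
  9: emitted by main (line 46)
  10: emitted by audit_lot (line 36)
A correct fix: line 38: replace `*` with `%`.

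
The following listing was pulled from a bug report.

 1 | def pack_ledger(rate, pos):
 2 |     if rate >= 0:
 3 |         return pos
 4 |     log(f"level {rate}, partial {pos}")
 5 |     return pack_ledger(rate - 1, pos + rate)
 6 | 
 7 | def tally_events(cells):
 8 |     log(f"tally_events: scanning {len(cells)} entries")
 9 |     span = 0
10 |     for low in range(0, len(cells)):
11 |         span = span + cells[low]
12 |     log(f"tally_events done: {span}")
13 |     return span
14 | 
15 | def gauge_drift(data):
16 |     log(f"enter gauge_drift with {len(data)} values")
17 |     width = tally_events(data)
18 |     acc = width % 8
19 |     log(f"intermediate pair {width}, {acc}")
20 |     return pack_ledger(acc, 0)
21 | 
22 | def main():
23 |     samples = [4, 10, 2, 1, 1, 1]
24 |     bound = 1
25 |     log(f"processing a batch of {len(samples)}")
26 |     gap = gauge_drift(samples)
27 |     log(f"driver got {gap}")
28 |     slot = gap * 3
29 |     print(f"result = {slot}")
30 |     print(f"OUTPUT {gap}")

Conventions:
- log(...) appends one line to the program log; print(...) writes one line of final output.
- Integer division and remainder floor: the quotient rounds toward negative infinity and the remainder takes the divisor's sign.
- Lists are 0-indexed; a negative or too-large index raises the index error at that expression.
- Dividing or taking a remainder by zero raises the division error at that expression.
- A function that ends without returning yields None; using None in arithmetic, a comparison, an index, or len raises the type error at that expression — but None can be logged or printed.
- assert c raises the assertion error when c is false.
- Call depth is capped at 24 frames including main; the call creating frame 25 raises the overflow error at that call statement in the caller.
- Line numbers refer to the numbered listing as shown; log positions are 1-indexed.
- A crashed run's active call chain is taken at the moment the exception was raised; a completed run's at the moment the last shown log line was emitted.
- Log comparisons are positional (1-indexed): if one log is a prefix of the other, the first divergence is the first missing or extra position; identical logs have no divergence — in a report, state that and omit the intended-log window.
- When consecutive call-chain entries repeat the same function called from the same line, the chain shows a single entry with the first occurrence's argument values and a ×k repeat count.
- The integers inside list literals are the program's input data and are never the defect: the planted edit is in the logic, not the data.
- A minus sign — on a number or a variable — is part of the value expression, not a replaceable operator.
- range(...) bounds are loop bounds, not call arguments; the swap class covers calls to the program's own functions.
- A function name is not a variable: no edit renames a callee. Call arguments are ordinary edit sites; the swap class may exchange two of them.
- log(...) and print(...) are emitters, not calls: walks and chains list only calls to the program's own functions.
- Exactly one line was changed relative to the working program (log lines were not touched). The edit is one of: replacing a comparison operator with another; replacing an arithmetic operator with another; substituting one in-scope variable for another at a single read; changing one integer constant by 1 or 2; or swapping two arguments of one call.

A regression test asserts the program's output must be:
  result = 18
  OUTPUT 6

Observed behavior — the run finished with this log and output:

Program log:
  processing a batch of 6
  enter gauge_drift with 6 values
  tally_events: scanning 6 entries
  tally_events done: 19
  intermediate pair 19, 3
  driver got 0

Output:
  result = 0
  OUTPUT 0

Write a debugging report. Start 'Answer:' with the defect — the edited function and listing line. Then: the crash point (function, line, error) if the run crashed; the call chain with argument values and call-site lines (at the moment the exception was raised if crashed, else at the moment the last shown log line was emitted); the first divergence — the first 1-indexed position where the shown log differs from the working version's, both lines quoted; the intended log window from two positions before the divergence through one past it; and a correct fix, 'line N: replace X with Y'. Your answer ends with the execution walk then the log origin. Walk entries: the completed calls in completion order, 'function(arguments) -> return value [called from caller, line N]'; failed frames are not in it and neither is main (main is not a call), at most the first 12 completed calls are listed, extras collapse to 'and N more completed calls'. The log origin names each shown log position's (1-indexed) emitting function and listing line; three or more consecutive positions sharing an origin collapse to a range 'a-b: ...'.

Answer: the defect is in pack_ledger at line 2.
Core observation: The log first diverges at position 6: the faulty run prints 'driver got 0' where the working version prints 'level 3, partial 0'.
Call chain: main.
First divergence: at position 6 the run shows 'driver got 0' where the working version logs 'level 3, partial 0'.
Intended log window:
  4: tally_events done: 19
  5: intermediate pair 19, 3
  6: level 3, partial 0
  7: level 2, partial 3
Execution walk:
  tally_events([4, 10, 2, 1, 1, 1]) -> 19  [called from gauge_drift, line 17]
  pack_ledger(3, 0) -> 0  [called from gauge_drift, line 20]
  gauge_drift([4, 10, 2, 1, 1, 1]) -> 0  [called from main, line 26]
Log origins:
  1: from main, line 25
  2: from gauge_drift, line 16
  3: from tally_events, line 8
  4: from tally_events, line 12
  5: from gauge_drift, line 19
  6: from main, line 27
A correct fix: line 2: replace `>=` with `<=`.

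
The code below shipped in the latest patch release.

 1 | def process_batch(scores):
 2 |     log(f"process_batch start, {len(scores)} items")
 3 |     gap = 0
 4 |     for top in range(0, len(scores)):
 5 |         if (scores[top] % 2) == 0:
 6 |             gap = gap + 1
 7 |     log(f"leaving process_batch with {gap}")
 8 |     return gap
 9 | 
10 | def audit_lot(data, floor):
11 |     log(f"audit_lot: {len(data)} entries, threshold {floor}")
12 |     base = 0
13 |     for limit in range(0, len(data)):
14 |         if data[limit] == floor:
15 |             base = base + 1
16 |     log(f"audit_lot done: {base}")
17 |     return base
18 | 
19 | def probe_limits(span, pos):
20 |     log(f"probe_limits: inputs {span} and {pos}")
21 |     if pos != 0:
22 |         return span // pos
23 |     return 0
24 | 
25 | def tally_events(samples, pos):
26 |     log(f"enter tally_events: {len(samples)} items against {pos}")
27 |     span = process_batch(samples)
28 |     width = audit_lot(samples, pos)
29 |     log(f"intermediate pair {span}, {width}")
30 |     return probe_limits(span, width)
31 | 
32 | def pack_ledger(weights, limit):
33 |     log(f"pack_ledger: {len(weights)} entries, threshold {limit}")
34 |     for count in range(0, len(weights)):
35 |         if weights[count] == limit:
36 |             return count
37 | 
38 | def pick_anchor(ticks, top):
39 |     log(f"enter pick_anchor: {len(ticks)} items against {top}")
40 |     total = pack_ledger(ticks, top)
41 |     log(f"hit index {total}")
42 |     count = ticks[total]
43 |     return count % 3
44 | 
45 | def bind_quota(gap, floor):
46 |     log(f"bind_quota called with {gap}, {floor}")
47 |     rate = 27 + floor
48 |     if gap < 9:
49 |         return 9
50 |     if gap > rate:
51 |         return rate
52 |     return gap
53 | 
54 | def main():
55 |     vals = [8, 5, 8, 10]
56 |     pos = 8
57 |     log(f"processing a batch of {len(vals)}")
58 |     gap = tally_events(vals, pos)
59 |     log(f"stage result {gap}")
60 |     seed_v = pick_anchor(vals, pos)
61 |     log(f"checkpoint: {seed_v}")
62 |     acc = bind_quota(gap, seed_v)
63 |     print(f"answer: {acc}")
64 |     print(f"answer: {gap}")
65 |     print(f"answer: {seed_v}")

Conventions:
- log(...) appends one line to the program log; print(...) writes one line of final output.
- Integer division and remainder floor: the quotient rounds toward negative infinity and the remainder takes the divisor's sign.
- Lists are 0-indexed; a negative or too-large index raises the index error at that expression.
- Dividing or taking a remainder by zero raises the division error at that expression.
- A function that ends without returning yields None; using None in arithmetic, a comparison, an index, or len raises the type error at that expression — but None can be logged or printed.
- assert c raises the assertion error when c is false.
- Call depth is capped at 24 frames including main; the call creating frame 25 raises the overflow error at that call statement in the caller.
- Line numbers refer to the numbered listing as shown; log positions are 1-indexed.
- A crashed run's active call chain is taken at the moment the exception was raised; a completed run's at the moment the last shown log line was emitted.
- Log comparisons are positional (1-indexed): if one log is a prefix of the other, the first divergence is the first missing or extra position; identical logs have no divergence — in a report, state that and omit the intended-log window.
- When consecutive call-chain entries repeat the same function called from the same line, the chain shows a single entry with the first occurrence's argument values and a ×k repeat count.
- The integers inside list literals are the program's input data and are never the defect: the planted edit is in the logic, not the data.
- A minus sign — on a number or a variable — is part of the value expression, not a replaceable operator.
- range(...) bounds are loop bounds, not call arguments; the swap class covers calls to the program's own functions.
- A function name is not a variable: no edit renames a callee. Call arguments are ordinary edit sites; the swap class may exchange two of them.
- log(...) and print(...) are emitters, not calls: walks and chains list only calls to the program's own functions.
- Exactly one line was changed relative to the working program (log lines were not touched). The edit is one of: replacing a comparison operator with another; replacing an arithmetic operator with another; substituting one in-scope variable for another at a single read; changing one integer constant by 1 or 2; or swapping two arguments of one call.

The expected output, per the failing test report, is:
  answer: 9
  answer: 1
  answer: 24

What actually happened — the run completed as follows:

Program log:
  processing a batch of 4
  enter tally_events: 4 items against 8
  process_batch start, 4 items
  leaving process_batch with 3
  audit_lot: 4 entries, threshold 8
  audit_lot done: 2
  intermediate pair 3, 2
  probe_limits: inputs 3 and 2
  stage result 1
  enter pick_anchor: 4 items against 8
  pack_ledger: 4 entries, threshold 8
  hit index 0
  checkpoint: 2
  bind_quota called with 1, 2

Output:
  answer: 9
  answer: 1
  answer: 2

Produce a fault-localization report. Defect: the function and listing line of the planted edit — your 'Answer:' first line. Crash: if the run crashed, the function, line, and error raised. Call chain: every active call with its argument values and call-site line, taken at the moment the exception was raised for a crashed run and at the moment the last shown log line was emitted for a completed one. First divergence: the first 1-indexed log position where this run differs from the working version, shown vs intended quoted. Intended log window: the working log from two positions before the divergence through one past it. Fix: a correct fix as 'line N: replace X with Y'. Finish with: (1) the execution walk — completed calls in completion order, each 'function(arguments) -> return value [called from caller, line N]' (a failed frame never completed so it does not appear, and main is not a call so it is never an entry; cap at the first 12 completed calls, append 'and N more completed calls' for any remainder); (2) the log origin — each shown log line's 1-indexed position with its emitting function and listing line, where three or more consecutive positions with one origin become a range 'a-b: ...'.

Answer: the defect is in pick_anchor at line 43.
Key fact: Position 13 is the first bad log line: 'checkpoint: 2' should read 'checkpoint: 24'.
Call chain: main -> bind_quota(1, 2) (called at line 62).
First divergence: position 13 — shown 'checkpoint: 2', intended 'checkpoint: 24'.
Intended log window:
  11: pack_ledger: 4 entries, threshold 8
  12: hit index 0
  13: checkpoint: 24
  14: bind_quota called with 1, 24
Execution walk:
  process_batch([8, 5, 8, 10]) -> 3  [called from tally_events, line 27]
  audit_lot([8, 5, 8, 10], 8) -> 2  [called from tally_events, line 28]
  probe_limits(3, 2) -> 1  [called from tally_events, line 30]
  tally_events([8, 5, 8, 10], 8) -> 1  [called from main, line 58]
  pack_ledger([8, 5, 8, 10], 8) -> 0  [called from pick_anchor, line 40]
  pick_anchor([8, 5, 8, 10], 8) -> 2  [called from main, line 60]
  bind_quota(1, 2) -> 9  [called from main, line 62]
Origin of each log line:
  1: logged in main at line 57
  2: logged in tally_events at line 26
  3: logged in process_batch at line 2
  4: logged in process_batch at line 7
  5: logged in audit_lot at line 11
  6: logged in audit_lot at line 16
  7: logged in tally_events at line 29
  8: logged in probe_limits at line 20
  9: logged in main at line 59
  10: logged in pick_anchor at line 39
  11: logged in pack_ledger at line 33
  12: logged in pick_anchor at line 41
  13: logged in main at line 61
  14: logged in bind_quota at line 46
A correct fix: line 43: replace `%` with `*`.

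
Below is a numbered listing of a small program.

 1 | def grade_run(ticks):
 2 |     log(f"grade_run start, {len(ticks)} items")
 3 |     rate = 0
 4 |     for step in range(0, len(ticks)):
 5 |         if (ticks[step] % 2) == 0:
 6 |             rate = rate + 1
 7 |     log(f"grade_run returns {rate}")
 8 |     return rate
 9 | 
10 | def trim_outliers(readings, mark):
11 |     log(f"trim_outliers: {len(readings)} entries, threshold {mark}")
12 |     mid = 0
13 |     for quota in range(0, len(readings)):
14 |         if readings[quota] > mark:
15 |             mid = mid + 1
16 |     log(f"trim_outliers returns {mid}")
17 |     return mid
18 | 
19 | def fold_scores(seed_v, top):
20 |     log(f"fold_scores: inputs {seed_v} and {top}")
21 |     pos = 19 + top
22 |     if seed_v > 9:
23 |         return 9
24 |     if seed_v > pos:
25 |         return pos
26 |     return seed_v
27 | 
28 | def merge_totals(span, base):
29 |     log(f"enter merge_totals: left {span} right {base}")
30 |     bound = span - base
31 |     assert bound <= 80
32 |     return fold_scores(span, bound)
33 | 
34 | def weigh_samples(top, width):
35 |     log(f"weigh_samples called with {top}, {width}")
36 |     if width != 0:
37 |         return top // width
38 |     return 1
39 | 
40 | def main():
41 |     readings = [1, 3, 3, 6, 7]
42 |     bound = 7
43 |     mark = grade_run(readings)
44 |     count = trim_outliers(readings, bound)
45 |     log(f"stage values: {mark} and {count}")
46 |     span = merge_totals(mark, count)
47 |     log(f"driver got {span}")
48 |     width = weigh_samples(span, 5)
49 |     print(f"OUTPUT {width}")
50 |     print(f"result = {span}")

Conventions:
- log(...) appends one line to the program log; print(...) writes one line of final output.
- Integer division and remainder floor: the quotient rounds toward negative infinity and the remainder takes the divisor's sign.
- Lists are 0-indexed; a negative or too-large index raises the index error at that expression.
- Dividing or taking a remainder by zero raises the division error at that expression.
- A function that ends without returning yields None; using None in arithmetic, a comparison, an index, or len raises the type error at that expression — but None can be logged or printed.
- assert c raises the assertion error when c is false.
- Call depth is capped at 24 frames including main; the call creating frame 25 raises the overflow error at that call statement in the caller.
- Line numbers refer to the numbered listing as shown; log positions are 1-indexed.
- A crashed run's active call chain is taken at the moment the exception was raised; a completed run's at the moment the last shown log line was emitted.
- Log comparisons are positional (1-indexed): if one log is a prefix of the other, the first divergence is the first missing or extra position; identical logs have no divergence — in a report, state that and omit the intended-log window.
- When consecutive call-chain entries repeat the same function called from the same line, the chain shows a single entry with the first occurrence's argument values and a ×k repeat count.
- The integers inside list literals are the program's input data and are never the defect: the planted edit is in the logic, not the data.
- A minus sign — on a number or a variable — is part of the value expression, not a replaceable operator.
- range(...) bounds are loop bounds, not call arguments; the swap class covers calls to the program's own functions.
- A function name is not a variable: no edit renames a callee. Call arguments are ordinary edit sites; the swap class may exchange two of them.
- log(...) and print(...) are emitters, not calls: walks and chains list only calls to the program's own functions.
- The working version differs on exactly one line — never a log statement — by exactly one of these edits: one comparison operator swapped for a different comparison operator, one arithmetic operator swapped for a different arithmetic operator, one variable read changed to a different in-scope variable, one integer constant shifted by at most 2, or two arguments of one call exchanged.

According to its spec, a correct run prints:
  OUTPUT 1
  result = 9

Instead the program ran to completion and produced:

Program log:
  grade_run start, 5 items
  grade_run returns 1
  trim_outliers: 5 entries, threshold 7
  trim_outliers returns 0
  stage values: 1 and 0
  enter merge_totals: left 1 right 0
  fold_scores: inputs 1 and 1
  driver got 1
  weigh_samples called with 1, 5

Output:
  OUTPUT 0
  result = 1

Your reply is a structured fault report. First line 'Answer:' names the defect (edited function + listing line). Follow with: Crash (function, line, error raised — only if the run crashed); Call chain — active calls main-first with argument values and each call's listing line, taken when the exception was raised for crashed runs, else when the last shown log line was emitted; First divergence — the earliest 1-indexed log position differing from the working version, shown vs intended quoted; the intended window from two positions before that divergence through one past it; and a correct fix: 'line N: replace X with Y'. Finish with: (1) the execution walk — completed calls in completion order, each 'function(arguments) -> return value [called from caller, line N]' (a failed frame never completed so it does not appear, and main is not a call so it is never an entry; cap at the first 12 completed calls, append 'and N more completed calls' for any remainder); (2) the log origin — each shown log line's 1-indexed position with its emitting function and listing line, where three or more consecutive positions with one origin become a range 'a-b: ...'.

Answer: the defect is in fold_scores at line 22.
The tell: The earliest visible damage is log position 8 — 'driver got 1' rather than the intended 'driver got 9'.
Call chain: main -> weigh_samples(1, 5) (called at line 48).
First divergence: position 8 — shown 'driver got 1', intended 'driver got 9'.
Intended log window:
  6: enter merge_totals: left 1 right 0
  7: fold_scores: inputs 1 and 1
  8: driver got 9
  9: weigh_samples called with 9, 5
Execution walk:
  grade_run([1, 3, 3, 6, 7]) -> 1  [called from main, line 43]
  trim_outliers([1, 3, 3, 6, 7], 7) -> 0  [called from main, line 44]
  fold_scores(1, 1) -> 1  [called from merge_totals, line 32]
  merge_totals(1, 0) -> 1  [called from main, line 46]
  weigh_samples(1, 5) -> 0  [called from main, line 48]
Log origin:
  1: from grade_run, line 2
  2: from grade_run, line 7
  3: from trim_outliers, line 11
  4: from trim_outliers, line 16
  5: from main, line 45
  6: from merge_totals, line 29
  7: from fold_scores, line 20
  8: from main, line 47
  9: from weigh_samples, line 35
A correct fix: line 22: replace `>` with `<`.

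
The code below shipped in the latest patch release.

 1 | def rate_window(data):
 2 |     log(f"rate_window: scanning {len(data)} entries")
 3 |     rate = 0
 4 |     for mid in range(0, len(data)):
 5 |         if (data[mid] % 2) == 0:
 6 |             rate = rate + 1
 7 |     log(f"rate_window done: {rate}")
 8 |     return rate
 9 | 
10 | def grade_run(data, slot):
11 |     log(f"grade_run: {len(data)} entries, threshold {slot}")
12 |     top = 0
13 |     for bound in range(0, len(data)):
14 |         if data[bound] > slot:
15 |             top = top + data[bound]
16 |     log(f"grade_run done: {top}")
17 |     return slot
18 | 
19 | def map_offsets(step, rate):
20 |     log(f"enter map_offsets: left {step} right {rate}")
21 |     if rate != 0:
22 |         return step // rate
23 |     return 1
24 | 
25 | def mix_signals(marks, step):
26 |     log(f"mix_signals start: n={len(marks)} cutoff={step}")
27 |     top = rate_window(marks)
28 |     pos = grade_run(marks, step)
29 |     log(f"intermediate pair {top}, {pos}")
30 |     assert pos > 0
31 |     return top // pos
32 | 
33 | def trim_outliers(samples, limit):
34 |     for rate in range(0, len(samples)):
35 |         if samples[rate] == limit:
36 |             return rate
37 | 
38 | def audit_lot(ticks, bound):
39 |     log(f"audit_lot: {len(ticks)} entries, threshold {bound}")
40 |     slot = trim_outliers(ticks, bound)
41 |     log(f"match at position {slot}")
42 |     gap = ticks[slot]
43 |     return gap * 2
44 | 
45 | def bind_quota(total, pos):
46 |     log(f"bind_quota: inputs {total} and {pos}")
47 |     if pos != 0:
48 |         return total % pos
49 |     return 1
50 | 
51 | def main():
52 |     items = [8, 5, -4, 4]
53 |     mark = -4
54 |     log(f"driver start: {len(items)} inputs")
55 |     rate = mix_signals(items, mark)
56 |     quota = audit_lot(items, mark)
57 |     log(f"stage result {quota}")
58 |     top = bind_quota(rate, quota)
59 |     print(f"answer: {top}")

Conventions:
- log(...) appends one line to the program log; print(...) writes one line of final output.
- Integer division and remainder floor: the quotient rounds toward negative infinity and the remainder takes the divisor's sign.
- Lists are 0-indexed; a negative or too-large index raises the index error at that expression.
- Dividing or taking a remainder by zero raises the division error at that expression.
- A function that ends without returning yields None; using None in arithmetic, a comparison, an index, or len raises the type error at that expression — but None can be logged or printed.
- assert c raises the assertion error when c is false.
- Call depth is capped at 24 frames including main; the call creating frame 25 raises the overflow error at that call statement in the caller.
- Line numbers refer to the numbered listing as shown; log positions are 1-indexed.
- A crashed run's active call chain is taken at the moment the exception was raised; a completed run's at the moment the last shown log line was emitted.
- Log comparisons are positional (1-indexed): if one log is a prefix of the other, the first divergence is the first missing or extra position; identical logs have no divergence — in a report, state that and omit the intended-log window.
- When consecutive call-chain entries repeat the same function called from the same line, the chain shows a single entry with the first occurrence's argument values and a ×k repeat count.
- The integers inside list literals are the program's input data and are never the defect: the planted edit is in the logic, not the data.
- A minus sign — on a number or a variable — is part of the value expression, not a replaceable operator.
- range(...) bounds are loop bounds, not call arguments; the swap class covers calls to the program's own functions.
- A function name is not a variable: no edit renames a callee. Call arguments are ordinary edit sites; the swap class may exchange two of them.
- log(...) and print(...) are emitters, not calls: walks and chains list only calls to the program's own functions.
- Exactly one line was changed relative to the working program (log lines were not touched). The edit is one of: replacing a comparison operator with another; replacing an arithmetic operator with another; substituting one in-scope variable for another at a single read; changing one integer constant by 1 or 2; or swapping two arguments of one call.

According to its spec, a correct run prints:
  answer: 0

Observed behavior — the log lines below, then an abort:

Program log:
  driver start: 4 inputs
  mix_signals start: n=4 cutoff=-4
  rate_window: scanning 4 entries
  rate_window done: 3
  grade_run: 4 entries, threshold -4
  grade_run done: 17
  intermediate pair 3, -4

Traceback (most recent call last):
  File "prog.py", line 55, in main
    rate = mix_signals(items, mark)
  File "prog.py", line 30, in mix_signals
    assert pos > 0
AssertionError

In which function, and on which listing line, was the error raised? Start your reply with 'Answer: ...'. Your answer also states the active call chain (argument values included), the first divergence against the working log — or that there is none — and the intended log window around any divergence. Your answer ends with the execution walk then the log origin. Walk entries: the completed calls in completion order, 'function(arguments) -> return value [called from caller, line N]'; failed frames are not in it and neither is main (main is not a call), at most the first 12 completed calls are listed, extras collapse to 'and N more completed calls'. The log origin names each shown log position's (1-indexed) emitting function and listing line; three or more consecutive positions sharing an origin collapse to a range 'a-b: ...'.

Answer: the error was raised in mix_signals, line 30.
Core observation: Everything matches until log position 7, which reads 'intermediate pair 3, -4' in place of 'intermediate pair 3, 17'.
Call chain: main -> mix_signals([8, 5, -4, 4], -4) (called at line 55).
First divergence: at position 7 the run shows 'intermediate pair 3, -4' where the working version logs 'intermediate pair 3, 17'.
Intended log window:
  5: grade_run: 4 entries, threshold -4
  6: grade_run done: 17
  7: intermediate pair 3, 17
  8: audit_lot: 4 entries, threshold -4
Execution walk:
  rate_window([8, 5, -4, 4]) -> 3  [called from mix_signals, line 27]
  grade_run([8, 5, -4, 4], -4) -> -4  [called from mix_signals, line 28]
Origin of each log line:
  1: emitted by main (line 54)
  2: emitted by mix_signals (line 26)
  3: emitted by rate_window (line 2)
  4: emitted by rate_window (line 7)
  5: emitted by grade_run (line 11)
  6: emitted by grade_run (line 16)
  7: emitted by mix_signals (line 29)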